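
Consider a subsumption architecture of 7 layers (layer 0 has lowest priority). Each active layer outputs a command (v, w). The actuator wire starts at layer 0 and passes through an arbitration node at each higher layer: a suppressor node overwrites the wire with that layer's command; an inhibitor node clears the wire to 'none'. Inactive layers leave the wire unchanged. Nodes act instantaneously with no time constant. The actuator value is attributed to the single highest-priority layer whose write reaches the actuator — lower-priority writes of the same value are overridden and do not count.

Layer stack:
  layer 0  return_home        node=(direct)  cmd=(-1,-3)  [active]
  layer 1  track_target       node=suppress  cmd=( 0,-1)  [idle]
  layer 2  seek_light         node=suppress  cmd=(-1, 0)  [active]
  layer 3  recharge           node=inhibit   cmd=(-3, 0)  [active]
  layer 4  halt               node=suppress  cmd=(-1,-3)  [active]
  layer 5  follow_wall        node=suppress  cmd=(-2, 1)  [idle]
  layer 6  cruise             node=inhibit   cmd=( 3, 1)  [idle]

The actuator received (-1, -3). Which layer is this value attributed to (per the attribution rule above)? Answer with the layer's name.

halt

L0 return_home: active, feeds wire = (-1, -3)
L1 track_target: idle → wire stays (-1, -3)
L2 seek_light: active, suppressor → wire = (-1, 0)
L3 recharge: active, inhibitor → wire = none
L4 halt: active, suppressor → wire = (-1, -3)
L5 follow_wall: idle → wire stays (-1, -3)
L6 cruise: idle → wire stays (-1, -3)
actuator = (-1, -3)
last writer: layer 4 = halt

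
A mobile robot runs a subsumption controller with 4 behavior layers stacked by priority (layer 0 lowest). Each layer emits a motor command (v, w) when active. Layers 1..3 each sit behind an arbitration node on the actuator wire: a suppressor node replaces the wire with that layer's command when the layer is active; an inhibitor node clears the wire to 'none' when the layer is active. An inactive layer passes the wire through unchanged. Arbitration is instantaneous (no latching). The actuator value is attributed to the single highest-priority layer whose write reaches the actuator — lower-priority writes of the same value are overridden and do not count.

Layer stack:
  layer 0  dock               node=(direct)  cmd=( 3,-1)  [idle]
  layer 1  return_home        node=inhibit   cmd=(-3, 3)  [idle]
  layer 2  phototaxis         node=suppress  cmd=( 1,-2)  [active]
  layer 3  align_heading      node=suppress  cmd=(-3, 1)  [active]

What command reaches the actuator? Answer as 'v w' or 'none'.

-3 1

[0] dock off; wire := none
[1] return_home off; pass none
[2] phototaxis on (suppress); wire := (1, -2)
[3] align_heading on (suppress); wire := (-3, 1)
output (-3, 1)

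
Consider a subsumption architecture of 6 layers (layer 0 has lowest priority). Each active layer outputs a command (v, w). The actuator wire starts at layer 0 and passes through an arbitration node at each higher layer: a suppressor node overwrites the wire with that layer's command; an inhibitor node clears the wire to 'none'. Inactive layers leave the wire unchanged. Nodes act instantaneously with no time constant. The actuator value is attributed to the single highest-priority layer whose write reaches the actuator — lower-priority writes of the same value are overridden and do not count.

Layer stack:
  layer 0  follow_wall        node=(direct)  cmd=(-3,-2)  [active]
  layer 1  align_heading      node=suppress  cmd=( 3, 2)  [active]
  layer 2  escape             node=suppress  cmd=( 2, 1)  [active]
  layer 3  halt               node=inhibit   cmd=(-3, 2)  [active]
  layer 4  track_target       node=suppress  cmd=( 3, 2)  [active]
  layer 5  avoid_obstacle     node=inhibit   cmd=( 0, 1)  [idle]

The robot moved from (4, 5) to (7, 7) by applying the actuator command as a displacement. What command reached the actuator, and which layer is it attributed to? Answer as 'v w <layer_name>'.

3 2 track_target

displacement = (7, 7) − (4, 5) = (3, 2)
layer 0 (follow_wall) active — direct: (-3, -2)
layer 1 (align_heading) active — suppresses: (3, 2)
layer 2 (escape) active — suppresses: (2, 1)
layer 3 (halt) active — inhibits: none
layer 4 (track_target) active — suppresses: (3, 2)
layer 5 (avoid_obstacle) idle — unchanged: (3, 2)
→ actuator (3, 2) — from layer 4 (track_target)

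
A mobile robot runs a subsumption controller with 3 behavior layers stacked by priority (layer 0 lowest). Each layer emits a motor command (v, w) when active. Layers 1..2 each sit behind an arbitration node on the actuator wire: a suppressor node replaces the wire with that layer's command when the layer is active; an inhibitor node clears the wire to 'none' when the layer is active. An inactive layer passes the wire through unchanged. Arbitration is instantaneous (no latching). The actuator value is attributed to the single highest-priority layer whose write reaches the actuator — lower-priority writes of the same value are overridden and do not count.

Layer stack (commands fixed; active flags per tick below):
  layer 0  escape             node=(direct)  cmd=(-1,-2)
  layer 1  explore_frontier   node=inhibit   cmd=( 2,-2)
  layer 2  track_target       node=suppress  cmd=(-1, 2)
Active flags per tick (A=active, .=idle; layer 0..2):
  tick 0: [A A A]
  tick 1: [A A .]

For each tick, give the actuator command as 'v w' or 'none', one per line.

-1 2
none

tick 0:
  L0 escape: active, feeds wire = (-1, -2)
  L1 explore_frontier: active, inhibitor → wire = none
  L2 track_target: active, suppressor → wire = (-1, 2)
  actuator = (-1, 2)
tick 1:
  L0 escape: active, feeds wire = (-1, -2)
  L1 explore_frontier: active, inhibitor → wire = none
  L2 track_target: idle → wire stays none
  actuator = none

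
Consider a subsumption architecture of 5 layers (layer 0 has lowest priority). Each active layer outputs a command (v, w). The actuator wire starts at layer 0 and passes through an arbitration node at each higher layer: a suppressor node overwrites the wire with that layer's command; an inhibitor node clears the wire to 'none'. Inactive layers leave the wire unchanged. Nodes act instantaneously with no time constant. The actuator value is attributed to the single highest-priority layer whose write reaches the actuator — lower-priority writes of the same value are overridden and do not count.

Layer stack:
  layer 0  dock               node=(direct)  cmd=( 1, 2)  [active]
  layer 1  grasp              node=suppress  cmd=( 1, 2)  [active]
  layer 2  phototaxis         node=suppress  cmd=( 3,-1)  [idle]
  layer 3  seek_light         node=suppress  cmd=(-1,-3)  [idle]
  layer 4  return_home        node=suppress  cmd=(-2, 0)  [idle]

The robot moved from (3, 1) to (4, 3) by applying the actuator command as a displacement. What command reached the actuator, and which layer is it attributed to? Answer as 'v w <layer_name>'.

displacement = (4, 3) − (3, 1) = (1, 2)
layer 0 (dock) active — direct: (1, 2)
layer 1 (grasp) active — suppresses: (1, 2)
layer 2 (phototaxis) idle — unchanged: (1, 2)
layer 3 (seek_light) idle — unchanged: (1, 2)
layer 4 (return_home) idle — unchanged: (1, 2)
→ actuator (1, 2) — from layer 1 (grasp)

1 2 grasp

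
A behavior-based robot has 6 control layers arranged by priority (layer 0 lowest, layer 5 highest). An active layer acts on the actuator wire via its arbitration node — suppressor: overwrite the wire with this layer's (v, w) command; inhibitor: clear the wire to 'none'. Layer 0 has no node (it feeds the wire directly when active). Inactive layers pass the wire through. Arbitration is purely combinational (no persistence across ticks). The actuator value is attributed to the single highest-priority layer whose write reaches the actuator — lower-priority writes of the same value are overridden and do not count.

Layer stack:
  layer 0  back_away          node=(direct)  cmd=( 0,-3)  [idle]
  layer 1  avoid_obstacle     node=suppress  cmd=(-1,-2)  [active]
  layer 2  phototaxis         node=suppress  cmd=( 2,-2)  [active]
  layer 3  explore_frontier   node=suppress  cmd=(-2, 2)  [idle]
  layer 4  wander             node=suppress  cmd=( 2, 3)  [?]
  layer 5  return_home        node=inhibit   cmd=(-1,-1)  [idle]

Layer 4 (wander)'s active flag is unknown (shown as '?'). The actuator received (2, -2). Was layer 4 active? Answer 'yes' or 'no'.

If layer 4 is active=yes:
  actuator would be (2, 3)
If layer 4 is active=no:
  actuator would be (2, -2)
Observed (2, -2), so layer 4 was idle.

no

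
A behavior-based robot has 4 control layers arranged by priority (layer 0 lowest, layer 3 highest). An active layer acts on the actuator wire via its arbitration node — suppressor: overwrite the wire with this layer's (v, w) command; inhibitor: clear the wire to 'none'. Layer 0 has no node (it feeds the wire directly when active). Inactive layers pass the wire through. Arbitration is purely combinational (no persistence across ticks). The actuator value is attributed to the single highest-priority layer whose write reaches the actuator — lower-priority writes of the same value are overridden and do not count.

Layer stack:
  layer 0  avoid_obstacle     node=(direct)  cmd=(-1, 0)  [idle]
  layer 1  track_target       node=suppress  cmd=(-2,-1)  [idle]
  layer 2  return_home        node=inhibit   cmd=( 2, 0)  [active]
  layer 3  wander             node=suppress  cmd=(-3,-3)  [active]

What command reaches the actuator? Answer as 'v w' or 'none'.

L0 avoid_obstacle: idle → wire = none
L1 track_target: idle → wire stays none
L2 return_home: active, inhibitor → wire = none
L3 wander: active, suppressor → wire = (-3, -3)
actuator = (-3, -3)

-3 -3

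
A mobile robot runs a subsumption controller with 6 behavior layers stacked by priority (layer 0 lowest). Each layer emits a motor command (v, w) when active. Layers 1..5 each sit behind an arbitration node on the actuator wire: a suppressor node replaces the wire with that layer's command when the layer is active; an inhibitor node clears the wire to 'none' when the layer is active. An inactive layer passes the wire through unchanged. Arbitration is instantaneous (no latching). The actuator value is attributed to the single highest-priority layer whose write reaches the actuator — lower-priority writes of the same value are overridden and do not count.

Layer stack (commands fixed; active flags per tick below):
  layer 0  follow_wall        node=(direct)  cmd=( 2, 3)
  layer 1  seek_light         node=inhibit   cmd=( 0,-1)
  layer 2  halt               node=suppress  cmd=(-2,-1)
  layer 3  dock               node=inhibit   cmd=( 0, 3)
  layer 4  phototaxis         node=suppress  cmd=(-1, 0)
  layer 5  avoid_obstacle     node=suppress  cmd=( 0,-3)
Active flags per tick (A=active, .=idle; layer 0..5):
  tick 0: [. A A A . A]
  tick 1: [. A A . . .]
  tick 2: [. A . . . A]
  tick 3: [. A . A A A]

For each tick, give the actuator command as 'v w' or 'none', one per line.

tick 0:
  layer 0 (follow_wall) idle — none
  layer 1 (seek_light) active — inhibits: none
  layer 2 (halt) active — suppresses: (-2, -1)
  layer 3 (dock) active — inhibits: none
  layer 4 (phototaxis) idle — unchanged: none
  layer 5 (avoid_obstacle) active — suppresses: (0, -3)
  → actuator (0, -3)
tick 1:
  layer 0 (follow_wall) idle — none
  layer 1 (seek_light) active — inhibits: none
  layer 2 (halt) active — suppresses: (-2, -1)
  layer 3 (dock) idle — unchanged: (-2, -1)
  layer 4 (phototaxis) idle — unchanged: (-2, -1)
  layer 5 (avoid_obstacle) idle — unchanged: (-2, -1)
  → actuator (-2, -1)
tick 2:
  layer 0 (follow_wall) idle — none
  layer 1 (seek_light) active — inhibits: none
  layer 2 (halt) idle — unchanged: none
  layer 3 (dock) idle — unchanged: none
  layer 4 (phototaxis) idle — unchanged: none
  layer 5 (avoid_obstacle) active — suppresses: (0, -3)
  → actuator (0, -3)
tick 3:
  layer 0 (follow_wall) idle — none
  layer 1 (seek_light) active — inhibits: none
  layer 2 (halt) idle — unchanged: none
  layer 3 (dock) active — inhibits: none
  layer 4 (phototaxis) active — suppresses: (-1, 0)
  layer 5 (avoid_obstacle) active — suppresses: (0, -3)
  → actuator (0, -3)

0 -3
-2 -1
0 -3
0 -3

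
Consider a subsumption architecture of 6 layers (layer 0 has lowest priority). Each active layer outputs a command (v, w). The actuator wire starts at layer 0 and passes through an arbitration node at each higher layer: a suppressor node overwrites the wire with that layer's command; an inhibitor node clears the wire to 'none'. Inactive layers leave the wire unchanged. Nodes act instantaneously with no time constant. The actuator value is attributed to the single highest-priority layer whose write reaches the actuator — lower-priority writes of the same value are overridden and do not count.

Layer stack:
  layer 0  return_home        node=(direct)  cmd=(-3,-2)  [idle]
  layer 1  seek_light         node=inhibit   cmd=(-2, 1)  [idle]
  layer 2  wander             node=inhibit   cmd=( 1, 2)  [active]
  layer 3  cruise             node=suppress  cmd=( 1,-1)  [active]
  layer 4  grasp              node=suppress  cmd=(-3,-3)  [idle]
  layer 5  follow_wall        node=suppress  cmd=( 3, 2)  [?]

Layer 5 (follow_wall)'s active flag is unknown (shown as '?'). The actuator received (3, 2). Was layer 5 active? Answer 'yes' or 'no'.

yes

If layer 5 is active=yes:
  actuator would be (3, 2)
If layer 5 is active=no:
  actuator would be (1, -1)
Observed (3, 2), so layer 5 was active.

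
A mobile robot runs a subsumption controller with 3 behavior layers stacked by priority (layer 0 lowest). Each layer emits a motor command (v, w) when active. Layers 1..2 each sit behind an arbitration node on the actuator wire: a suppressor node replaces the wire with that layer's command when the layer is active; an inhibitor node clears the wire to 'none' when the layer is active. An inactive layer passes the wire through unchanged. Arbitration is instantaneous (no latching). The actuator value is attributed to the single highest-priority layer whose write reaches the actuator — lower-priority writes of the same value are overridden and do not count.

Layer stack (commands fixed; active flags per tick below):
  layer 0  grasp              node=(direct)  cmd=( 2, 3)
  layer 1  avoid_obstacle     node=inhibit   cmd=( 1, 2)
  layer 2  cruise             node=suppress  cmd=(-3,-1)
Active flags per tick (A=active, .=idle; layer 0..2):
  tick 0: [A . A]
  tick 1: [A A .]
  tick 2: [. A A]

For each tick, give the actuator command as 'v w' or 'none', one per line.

tick 0:
  layer 0 (grasp) active — direct: (2, 3)
  layer 1 (avoid_obstacle) idle — unchanged: (2, 3)
  layer 2 (cruise) active — suppresses: (-3, -1)
  → actuator (-3, -1)
tick 1:
  layer 0 (grasp) active — direct: (2, 3)
  layer 1 (avoid_obstacle) active — inhibits: none
  layer 2 (cruise) idle — unchanged: none
  → actuator none
tick 2:
  layer 0 (grasp) idle — none
  layer 1 (avoid_obstacle) active — inhibits: none
  layer 2 (cruise) active — suppresses: (-3, -1)
  → actuator (-3, -1)

-3 -1
none
-3 -1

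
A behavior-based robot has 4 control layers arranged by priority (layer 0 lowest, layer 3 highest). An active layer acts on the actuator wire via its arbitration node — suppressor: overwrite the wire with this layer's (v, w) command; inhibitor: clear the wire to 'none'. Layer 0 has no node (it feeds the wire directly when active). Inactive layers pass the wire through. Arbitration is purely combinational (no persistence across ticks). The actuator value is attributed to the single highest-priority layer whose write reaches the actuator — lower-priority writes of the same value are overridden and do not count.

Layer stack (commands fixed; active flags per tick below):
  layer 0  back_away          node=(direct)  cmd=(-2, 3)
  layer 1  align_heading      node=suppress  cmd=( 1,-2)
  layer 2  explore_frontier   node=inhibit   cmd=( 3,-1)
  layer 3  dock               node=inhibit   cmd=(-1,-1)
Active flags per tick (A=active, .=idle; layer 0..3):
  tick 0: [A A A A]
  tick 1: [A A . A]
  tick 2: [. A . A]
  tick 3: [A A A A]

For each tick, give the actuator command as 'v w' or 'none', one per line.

tick 0:
  [0] back_away on; wire := (-2, 3)
  [1] align_heading on (suppress); wire := (1, -2)
  [2] explore_frontier on (inhibit); wire := none
  [3] dock on (inhibit); wire := none
  output none
tick 1:
  [0] back_away on; wire := (-2, 3)
  [1] align_heading on (suppress); wire := (1, -2)
  [2] explore_frontier off; pass (1, -2)
  [3] dock on (inhibit); wire := none
  output none
tick 2:
  [0] back_away off; wire := none
  [1] align_heading on (suppress); wire := (1, -2)
  [2] explore_frontier off; pass (1, -2)
  [3] dock on (inhibit); wire := none
  output none
tick 3:
  [0] back_away on; wire := (-2, 3)
  [1] align_heading on (suppress); wire := (1, -2)
  [2] explore_frontier on (inhibit); wire := none
  [3] dock on (inhibit); wire := none
  output none

none
none
none
none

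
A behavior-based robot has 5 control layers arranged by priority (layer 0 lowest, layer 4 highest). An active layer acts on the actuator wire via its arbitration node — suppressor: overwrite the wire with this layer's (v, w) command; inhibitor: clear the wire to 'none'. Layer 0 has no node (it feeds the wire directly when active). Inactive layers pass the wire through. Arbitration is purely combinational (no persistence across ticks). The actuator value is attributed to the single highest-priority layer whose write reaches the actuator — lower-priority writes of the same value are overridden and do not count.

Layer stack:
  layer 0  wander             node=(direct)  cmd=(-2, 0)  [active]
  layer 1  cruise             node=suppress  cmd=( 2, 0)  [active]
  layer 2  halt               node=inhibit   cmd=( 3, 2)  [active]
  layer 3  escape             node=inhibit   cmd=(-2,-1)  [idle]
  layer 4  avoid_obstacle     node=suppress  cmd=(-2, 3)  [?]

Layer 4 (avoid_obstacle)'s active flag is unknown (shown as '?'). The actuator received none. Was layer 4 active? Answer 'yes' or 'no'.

If layer 4 is active=yes:
  actuator would be (-2, 3)
If layer 4 is active=no:
  actuator would be none
Observed none, so layer 4 was idle.

no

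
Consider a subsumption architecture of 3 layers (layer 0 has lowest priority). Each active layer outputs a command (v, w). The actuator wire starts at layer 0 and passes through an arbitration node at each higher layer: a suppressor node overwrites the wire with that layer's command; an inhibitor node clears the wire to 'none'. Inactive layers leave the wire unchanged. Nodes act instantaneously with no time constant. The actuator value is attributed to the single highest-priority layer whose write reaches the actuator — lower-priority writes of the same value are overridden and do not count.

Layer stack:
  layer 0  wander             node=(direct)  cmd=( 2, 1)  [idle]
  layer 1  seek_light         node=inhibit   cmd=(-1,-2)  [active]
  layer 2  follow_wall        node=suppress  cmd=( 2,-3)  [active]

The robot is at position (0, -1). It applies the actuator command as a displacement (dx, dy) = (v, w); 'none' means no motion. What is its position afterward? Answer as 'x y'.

2 -4

[0] wander off; wire := none
[1] seek_light on (inhibit); wire := none
[2] follow_wall on (suppress); wire := (2, -3)
output (2, -3)
position: (0, -1) + (2, -3) = (2, -4)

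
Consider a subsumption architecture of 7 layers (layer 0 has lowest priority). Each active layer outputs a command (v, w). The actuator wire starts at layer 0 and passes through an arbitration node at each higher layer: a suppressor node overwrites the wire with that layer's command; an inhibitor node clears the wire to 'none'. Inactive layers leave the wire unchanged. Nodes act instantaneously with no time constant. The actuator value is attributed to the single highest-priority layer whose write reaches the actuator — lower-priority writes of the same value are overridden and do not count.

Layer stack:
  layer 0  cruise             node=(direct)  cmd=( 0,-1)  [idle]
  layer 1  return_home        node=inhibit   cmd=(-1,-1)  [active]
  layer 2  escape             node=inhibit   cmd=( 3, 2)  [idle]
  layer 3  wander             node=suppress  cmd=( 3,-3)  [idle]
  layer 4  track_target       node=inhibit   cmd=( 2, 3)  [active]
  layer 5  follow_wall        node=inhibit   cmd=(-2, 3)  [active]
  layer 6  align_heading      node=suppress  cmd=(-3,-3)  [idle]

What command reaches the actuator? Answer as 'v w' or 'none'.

L0 cruise: idle → wire = none
L1 return_home: active, inhibitor → wire = none
L2 escape: idle → wire stays none
L3 wander: idle → wire stays none
L4 track_target: active, inhibitor → wire = none
L5 follow_wall: active, inhibitor → wire = none
L6 align_heading: idle → wire stays none
actuator = none

none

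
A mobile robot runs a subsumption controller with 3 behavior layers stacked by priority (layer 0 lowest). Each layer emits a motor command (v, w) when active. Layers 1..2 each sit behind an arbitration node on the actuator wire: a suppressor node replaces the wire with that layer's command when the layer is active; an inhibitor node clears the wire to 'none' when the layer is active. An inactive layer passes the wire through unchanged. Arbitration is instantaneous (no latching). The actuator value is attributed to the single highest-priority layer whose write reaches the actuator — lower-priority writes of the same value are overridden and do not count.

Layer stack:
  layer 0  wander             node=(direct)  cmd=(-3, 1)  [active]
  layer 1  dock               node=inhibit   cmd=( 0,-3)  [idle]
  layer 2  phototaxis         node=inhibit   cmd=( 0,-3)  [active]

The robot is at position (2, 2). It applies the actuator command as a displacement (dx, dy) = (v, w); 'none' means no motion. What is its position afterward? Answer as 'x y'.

layer 0 (wander) active — direct: (-3, 1)
layer 1 (dock) idle — unchanged: (-3, 1)
layer 2 (phototaxis) active — inhibits: none
→ actuator none
position: (2, 2) + none = (2, 2)

2 2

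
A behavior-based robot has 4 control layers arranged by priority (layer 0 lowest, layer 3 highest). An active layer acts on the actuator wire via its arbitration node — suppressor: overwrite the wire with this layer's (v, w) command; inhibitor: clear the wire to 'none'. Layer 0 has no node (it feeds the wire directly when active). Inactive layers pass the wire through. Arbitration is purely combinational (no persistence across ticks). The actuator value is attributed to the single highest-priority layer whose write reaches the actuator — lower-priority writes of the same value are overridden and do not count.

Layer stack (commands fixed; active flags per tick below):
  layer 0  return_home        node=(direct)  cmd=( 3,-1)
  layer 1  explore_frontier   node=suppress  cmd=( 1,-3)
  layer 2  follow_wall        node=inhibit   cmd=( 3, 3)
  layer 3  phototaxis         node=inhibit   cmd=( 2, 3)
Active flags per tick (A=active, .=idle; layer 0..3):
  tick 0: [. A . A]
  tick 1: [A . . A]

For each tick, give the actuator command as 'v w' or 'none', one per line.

tick 0:
  layer 0 (return_home) idle — none
  layer 1 (explore_frontier) active — suppresses: (1, -3)
  layer 2 (follow_wall) idle — unchanged: (1, -3)
  layer 3 (phototaxis) active — inhibits: none
  → actuator none
tick 1:
  layer 0 (return_home) active — direct: (3, -1)
  layer 1 (explore_frontier) idle — unchanged: (3, -1)
  layer 2 (follow_wall) idle — unchanged: (3, -1)
  layer 3 (phototaxis) active — inhibits: none
  → actuator none

none
none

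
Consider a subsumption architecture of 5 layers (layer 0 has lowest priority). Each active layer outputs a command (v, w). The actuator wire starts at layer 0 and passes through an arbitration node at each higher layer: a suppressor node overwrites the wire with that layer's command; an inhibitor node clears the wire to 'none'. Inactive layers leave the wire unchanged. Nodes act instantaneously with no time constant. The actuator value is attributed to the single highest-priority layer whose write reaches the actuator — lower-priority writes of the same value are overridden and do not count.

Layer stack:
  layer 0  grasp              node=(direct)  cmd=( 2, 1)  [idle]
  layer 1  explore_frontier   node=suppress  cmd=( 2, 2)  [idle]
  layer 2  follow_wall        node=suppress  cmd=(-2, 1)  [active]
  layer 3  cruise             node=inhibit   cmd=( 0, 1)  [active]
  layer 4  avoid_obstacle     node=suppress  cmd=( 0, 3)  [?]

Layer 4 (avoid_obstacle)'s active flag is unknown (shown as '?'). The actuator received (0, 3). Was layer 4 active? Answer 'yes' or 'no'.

yes

If layer 4 is active=yes:
  actuator would be (0, 3)
If layer 4 is active=no:
  actuator would be none
Observed (0, 3), so layer 4 was active.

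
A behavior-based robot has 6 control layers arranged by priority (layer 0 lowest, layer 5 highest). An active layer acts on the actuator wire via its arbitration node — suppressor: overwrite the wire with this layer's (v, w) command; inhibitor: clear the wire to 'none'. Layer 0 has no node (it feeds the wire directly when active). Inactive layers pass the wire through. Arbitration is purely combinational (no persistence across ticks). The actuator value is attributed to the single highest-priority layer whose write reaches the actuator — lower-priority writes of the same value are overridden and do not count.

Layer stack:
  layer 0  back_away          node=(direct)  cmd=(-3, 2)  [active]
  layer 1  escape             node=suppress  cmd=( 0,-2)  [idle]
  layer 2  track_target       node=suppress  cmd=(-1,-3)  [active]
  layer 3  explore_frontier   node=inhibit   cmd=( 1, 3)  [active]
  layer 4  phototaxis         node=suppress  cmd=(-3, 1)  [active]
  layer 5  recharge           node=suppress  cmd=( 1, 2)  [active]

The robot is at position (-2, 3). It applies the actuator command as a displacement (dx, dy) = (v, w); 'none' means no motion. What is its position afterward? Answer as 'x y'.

L0 back_away: active, feeds wire = (-3, 2)
L1 escape: idle → wire stays (-3, 2)
L2 track_target: active, suppressor → wire = (-1, -3)
L3 explore_frontier: active, inhibitor → wire = none
L4 phototaxis: active, suppressor → wire = (-3, 1)
L5 recharge: active, suppressor → wire = (1, 2)
actuator = (1, 2)
position: (-2, 3) + (1, 2) = (-1, 5)

-1 5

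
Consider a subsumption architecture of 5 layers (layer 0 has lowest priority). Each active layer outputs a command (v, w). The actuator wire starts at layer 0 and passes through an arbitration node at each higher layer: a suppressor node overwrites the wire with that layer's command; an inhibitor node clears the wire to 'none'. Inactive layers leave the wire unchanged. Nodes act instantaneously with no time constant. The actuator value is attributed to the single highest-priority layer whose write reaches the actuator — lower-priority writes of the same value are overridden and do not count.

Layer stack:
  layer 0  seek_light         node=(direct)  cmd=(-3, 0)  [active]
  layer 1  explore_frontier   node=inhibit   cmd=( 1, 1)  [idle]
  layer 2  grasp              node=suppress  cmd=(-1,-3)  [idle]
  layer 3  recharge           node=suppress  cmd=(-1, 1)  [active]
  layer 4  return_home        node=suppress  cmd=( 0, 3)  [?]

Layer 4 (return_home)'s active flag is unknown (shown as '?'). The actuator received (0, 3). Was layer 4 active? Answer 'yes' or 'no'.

yes

If layer 4 is active=yes:
  actuator would be (0, 3)
If layer 4 is active=no:
  actuator would be (-1, 1)
Observed (0, 3), so layer 4 was active.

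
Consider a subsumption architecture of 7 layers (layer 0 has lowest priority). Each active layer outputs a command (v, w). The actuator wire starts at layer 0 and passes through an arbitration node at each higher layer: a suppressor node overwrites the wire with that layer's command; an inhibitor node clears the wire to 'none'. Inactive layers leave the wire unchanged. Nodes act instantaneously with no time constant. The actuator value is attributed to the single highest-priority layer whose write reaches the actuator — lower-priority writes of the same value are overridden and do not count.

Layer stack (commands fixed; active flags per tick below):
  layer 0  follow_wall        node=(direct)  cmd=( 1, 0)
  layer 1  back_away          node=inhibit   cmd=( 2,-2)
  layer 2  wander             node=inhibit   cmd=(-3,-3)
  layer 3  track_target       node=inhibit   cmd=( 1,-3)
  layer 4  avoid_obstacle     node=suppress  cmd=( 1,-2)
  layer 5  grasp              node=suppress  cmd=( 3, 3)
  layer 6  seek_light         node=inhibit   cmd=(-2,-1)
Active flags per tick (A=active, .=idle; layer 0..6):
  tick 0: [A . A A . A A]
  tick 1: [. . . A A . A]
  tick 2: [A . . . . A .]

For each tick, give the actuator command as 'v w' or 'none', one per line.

tick 0:
  L0 follow_wall: active, feeds wire = (1, 0)
  L1 back_away: idle → wire stays (1, 0)
  L2 wander: active, inhibitor → wire = none
  L3 track_target: active, inhibitor → wire = none
  L4 avoid_obstacle: idle → wire stays none
  L5 grasp: active, suppressor → wire = (3, 3)
  L6 seek_light: active, inhibitor → wire = none
  actuator = none
tick 1:
  L0 follow_wall: idle → wire = none
  L1 back_away: idle → wire stays none
  L2 wander: idle → wire stays none
  L3 track_target: active, inhibitor → wire = none
  L4 avoid_obstacle: active, suppressor → wire = (1, -2)
  L5 grasp: idle → wire stays (1, -2)
  L6 seek_light: active, inhibitor → wire = none
  actuator = none
tick 2:
  L0 follow_wall: active, feeds wire = (1, 0)
  L1 back_away: idle → wire stays (1, 0)
  L2 wander: idle → wire stays (1, 0)
  L3 track_target: idle → wire stays (1, 0)
  L4 avoid_obstacle: idle → wire stays (1, 0)
  L5 grasp: active, suppressor → wire = (3, 3)
  L6 seek_light: idle → wire stays (3, 3)
  actuator = (3, 3)

none
none
3 3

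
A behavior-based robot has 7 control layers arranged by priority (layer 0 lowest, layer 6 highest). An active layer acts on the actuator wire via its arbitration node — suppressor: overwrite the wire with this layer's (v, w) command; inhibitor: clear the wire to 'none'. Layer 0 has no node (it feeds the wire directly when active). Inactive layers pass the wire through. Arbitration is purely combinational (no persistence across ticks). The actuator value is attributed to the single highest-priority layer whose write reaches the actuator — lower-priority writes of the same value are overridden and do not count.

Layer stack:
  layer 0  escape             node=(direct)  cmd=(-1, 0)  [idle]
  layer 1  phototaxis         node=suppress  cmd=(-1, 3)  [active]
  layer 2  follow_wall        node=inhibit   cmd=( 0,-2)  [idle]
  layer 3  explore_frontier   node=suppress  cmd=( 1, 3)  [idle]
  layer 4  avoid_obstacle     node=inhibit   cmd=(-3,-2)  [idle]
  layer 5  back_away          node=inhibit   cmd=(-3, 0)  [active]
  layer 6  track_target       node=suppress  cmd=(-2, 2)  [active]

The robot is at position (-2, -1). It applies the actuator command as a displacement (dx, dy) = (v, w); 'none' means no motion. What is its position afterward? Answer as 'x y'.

[0] escape off; wire := none
[1] phototaxis on (suppress); wire := (-1, 3)
[2] follow_wall off; pass (-1, 3)
[3] explore_frontier off; pass (-1, 3)
[4] avoid_obstacle off; pass (-1, 3)
[5] back_away on (inhibit); wire := none
[6] track_target on (suppress); wire := (-2, 2)
output (-2, 2)
position: (-2, -1) + (-2, 2) = (-4, 1)

-4 1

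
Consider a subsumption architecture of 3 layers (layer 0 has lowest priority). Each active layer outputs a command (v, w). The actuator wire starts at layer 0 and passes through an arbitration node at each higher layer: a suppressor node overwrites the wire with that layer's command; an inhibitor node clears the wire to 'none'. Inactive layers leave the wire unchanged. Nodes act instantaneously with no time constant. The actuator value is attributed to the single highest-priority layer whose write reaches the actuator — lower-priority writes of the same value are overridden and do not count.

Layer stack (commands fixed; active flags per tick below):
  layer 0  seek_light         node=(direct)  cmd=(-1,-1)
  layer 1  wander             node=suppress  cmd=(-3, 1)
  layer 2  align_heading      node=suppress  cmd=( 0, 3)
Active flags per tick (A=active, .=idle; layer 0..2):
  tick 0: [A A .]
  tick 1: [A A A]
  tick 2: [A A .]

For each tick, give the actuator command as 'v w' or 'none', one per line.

-3 1
0 3
-3 1

tick 0:
  [0] seek_light on; wire := (-1, -1)
  [1] wander on (suppress); wire := (-3, 1)
  [2] align_heading off; pass (-3, 1)
  output (-3, 1)
tick 1:
  [0] seek_light on; wire := (-1, -1)
  [1] wander on (suppress); wire := (-3, 1)
  [2] align_heading on (suppress); wire := (0, 3)
  output (0, 3)
tick 2:
  [0] seek_light on; wire := (-1, -1)
  [1] wander on (suppress); wire := (-3, 1)
  [2] align_heading off; pass (-3, 1)
  output (-3, 1)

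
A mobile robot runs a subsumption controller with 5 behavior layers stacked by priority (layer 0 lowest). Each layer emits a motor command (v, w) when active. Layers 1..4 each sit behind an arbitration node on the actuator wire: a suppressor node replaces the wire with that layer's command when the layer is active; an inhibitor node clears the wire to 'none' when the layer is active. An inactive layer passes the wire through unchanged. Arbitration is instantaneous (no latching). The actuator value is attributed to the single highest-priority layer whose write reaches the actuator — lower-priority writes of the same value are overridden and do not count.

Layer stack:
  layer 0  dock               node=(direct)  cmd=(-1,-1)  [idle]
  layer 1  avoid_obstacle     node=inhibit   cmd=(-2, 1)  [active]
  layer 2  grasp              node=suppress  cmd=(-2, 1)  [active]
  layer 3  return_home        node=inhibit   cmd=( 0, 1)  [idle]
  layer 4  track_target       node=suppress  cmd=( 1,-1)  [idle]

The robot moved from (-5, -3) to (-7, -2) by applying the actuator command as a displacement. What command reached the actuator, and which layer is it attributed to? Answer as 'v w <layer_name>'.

-2 1 grasp

displacement = (-7, -2) − (-5, -3) = (-2, 1)
layer 0 (dock) idle — none
layer 1 (avoid_obstacle) active — inhibits: none
layer 2 (grasp) active — suppresses: (-2, 1)
layer 3 (return_home) idle — unchanged: (-2, 1)
layer 4 (track_target) idle — unchanged: (-2, 1)
→ actuator (-2, 1) — from layer 2 (grasp)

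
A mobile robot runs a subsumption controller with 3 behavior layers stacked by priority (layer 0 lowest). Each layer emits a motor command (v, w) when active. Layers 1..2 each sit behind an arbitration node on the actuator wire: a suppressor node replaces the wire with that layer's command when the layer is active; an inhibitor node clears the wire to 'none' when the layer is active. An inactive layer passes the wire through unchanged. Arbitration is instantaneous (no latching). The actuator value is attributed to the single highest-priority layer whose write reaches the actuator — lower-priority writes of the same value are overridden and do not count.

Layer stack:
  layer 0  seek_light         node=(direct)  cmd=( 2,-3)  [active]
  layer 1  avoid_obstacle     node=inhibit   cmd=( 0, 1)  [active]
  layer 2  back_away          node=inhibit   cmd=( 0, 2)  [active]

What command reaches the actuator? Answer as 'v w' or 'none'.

L0 seek_light: active, feeds wire = (2, -3)
L1 avoid_obstacle: active, inhibitor → wire = none
L2 back_away: active, inhibitor → wire = none
actuator = none

none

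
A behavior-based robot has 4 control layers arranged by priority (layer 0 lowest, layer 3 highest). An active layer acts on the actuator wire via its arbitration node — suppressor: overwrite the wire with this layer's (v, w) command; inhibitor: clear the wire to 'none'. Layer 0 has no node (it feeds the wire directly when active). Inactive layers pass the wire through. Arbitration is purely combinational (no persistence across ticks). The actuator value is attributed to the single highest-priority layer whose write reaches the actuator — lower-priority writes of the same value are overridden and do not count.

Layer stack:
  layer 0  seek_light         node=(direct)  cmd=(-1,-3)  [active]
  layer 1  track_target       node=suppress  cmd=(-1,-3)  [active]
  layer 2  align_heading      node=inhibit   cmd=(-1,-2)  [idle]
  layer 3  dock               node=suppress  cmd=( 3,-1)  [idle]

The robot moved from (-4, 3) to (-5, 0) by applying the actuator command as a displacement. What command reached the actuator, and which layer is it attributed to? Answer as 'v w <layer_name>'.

displacement = (-5, 0) − (-4, 3) = (-1, -3)
L0 seek_light: active, feeds wire = (-1, -3)
L1 track_target: active, suppressor → wire = (-1, -3)
L2 align_heading: idle → wire stays (-1, -3)
L3 dock: idle → wire stays (-1, -3)
actuator = (-1, -3) — from layer 1 (track_target)

-1 -3 track_target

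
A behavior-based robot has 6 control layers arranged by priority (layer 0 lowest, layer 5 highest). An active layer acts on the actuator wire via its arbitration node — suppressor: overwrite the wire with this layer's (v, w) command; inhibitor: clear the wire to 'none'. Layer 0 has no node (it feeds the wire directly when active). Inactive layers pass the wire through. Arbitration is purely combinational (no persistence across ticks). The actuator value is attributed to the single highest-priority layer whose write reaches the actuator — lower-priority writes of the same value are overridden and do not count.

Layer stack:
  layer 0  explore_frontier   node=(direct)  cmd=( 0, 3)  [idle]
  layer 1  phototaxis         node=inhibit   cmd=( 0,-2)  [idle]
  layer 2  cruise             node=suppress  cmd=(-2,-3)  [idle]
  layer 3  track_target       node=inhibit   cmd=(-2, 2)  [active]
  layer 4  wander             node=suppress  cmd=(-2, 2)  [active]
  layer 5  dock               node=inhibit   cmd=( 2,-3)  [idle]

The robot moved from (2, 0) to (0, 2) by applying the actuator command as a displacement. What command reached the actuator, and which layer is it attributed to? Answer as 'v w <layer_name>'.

displacement = (0, 2) − (2, 0) = (-2, 2)
layer 0 (explore_frontier) idle — none
layer 1 (phototaxis) idle — unchanged: none
layer 2 (cruise) idle — unchanged: none
layer 3 (track_target) active — inhibits: none
layer 4 (wander) active — suppresses: (-2, 2)
layer 5 (dock) idle — unchanged: (-2, 2)
→ actuator (-2, 2) — from layer 4 (wander)

-2 2 wander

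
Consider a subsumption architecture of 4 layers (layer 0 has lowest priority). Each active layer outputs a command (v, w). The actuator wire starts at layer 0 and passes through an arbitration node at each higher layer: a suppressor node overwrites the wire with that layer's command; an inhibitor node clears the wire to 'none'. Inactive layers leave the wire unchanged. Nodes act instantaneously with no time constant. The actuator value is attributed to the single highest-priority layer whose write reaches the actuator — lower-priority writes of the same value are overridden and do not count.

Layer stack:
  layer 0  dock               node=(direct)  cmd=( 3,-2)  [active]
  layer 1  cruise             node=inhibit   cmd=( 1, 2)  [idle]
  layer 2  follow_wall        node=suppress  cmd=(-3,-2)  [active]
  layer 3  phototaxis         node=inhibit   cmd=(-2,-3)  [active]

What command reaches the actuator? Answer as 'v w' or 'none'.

none

[0] dock on; wire := (3, -2)
[1] cruise off; pass (3, -2)
[2] follow_wall on (suppress); wire := (-3, -2)
[3] phototaxis on (inhibit); wire := none
output none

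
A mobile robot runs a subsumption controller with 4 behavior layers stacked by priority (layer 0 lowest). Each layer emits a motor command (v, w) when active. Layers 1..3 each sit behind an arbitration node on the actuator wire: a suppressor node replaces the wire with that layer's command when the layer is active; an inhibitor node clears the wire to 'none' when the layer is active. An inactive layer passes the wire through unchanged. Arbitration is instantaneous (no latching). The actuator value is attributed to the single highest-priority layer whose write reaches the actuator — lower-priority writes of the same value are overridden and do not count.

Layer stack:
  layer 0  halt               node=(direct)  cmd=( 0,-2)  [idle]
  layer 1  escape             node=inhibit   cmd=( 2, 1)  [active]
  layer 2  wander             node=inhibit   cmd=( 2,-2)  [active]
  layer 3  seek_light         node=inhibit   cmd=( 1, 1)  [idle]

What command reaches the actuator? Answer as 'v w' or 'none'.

layer 0 (halt) idle — none
layer 1 (escape) active — inhibits: none
layer 2 (wander) active — inhibits: none
layer 3 (seek_light) idle — unchanged: none
→ actuator none

none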